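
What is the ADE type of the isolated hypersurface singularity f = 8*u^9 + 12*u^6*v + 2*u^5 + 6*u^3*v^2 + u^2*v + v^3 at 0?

D4

The Hessian of f at 0 is [[0, 0], [0, 0]] with rank 0, so corank 2. A Groebner basis of the Jacobian ideal J(f) in C{u,v} is {v^3, u^2 + 3*v^2, u*v}; counting standard monomials gives mu = 4. Corank 2; j^3 = v*(u^2 + v^2) splits into three distinct lines over C (the quadratic factor has nonzero discriminant), so D_4.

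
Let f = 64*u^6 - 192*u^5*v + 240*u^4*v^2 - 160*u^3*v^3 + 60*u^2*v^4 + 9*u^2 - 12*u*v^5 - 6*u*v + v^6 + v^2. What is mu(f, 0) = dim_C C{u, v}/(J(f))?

The Hessian of f at 0 has rank 1. Corank 1: A-series; mu = 5 gives A_5.

5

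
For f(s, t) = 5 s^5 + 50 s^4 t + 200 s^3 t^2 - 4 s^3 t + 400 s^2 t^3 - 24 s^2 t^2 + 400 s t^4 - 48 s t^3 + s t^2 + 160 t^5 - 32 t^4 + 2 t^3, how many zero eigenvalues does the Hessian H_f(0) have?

2

Hessian at 0 has rank 0.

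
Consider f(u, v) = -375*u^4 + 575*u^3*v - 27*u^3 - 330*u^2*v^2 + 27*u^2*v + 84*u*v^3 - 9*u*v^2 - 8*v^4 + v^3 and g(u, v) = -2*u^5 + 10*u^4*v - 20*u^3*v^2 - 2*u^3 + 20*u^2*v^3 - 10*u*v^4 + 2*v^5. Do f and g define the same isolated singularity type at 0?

No.

The Hessian of f at 0 has rank 0. Corank 2; j^3 = -(3*u - v)^3 is a perfect cube, so E-series; the 4-jet and mu = 7 give E_7. The Hessian of g at 0 has rank 0. Corank 2; j^3 = -2*u^3 is a perfect cube, so E-series; the 5-jet and mu = 8 give E_8. f is E_7 but g is E_8, hence not right-equivalent.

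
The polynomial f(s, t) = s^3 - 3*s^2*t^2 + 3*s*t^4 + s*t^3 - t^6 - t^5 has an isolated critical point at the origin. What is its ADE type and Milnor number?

Type E_7, Milnor number mu = 7.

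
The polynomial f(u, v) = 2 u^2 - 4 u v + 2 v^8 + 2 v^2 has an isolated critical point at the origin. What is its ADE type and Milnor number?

The Hessian of f at 0 has rank 1. Corank 1: A-series; mu = 7 gives A_7.

Type A_7, Milnor number mu = 7.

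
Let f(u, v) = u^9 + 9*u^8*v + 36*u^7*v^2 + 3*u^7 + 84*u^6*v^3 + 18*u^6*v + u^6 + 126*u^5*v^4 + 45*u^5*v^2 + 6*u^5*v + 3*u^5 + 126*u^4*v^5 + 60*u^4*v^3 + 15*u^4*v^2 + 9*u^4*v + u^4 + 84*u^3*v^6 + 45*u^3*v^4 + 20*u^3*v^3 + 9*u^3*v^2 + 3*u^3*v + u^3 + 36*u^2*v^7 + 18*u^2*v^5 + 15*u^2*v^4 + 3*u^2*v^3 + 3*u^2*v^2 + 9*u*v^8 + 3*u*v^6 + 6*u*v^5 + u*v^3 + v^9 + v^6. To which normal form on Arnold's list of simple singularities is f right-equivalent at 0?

E_7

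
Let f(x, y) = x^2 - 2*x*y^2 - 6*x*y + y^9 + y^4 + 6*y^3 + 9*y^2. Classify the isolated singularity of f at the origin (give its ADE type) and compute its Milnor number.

The Hessian of f at 0 has rank 1. Corank 1: A-series; mu = 8 gives A_8.

Type A8, Milnor number mu = 8.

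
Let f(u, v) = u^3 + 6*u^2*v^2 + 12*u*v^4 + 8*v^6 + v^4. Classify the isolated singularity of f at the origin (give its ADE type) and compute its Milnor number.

Type E_{6}, Milnor number mu = 6.

The Hessian of f at 0 has rank 0. Corank 2; j^3 = u^3 is a perfect cube, so E-series; the 4-jet and mu = 6 give E_6.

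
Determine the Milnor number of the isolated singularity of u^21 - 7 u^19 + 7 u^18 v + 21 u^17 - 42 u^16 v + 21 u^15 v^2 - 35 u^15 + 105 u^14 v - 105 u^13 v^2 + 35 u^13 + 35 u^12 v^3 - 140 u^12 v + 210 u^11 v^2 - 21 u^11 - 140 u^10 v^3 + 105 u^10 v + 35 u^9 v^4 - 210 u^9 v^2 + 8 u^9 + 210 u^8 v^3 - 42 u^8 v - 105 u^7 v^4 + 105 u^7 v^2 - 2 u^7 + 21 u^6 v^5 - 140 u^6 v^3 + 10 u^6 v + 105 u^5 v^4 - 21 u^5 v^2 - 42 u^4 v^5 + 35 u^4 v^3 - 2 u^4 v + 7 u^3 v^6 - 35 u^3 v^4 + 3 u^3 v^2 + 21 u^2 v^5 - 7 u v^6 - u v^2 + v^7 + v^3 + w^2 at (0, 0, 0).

The Hessian of f at 0 has rank 1. Corank 2; j^3 = -v^2*(u - v) has shape L^2 M (L != M), so D-series; mu = 8 gives D_8.

8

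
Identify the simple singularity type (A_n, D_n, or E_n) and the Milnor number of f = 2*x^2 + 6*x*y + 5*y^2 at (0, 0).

The Hessian of f at 0 has rank 2. Corank 0: nondegenerate Morse point, so A_1.

Type A_1, Milnor number mu = 1.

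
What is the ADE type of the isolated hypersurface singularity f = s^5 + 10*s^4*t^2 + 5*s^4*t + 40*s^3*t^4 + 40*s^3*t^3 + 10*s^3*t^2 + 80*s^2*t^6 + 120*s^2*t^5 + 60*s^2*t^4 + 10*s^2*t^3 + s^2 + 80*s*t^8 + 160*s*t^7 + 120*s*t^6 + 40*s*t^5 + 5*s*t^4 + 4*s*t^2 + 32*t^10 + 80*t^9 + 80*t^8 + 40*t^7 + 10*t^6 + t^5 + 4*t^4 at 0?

A4

The Hessian of f at 0 has rank 1. Corank 1: A-series; mu = 4 gives A_4.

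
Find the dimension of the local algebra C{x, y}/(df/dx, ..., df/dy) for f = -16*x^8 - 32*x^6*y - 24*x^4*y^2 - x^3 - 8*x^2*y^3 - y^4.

The Hessian of f at 0 is [[0, 0], [0, 0]] with rank 0, so corank 2. A Groebner basis of the Jacobian ideal J(f) in C{x,y} is {y^3, x^2}; counting standard monomials gives mu = 6. Corank 2; j^3 = -x^3 is a perfect cube, so E-series; the 4-jet and mu = 6 give E_6.

6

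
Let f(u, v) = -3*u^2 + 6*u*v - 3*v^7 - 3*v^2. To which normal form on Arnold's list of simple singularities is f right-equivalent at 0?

A_6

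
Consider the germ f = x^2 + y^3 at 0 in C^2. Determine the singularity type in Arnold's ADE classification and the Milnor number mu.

Type A2, Milnor number mu = 2.

The Hessian of f at 0 has rank 1. Corank 1: A-series; mu = 2 gives A_2.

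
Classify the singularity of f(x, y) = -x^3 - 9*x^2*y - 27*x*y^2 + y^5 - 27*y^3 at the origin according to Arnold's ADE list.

E8

The Hessian of f at 0 has rank 0. Corank 2; j^3 = -(x + 3*y)^3 is a perfect cube, so E-series; the 5-jet and mu = 8 give E_8.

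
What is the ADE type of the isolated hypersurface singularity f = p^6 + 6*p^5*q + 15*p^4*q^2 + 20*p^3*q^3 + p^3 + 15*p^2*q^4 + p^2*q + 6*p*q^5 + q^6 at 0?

D_7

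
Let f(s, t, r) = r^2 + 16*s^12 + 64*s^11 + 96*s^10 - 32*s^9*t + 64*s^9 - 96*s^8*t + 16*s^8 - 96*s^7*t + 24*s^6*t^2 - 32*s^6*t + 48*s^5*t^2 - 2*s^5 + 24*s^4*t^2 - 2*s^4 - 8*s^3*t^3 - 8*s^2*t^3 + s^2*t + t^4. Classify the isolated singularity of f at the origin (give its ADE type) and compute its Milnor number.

The Hessian of f at 0 is [[0, 0, 0], [0, 0, 0], [0, 0, 2]] with rank 1, so corank 2. A Groebner basis of the Jacobian ideal J(f) in C{s,t,r} is {s^3, s^2/4 + t^3, s*t, r}; counting standard monomials gives mu = 5. Corank 2; j^3 = s^2*t has shape L^2 M (L != M), so D-series; mu = 5 gives D_5.

Type D_{5}, Milnor number mu = 5.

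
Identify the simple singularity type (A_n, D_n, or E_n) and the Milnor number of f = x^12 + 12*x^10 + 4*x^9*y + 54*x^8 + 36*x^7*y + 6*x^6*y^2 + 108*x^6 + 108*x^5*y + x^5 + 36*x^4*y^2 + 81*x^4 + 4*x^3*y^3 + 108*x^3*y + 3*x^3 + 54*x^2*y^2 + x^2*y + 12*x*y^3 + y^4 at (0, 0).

Type D_5, Milnor number mu = 5.

The Hessian of f at 0 has rank 0. Corank 2; j^3 = x^2*(3*x + y) has shape L^2 M (L != M), so D-series; mu = 5 gives D_5.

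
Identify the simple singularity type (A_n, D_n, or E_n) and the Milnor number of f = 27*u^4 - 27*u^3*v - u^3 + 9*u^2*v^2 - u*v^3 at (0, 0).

Type E_7, Milnor number mu = 7.

The Hessian of f at 0 is [[0, 0], [0, 0]] with rank 0, so corank 2. A Groebner basis of the Jacobian ideal J(f) in C{u,v} is {u^2/3 + v^4 + v^3/9, u^3, u^2*v - u^2/9 - v^3/27, -2*u^2/3 + u*v^2 - 2*v^3/9}; counting standard monomials gives mu = 7. Corank 2; j^3 = -u^3 is a perfect cube, so E-series; the 4-jet and mu = 7 give E_7.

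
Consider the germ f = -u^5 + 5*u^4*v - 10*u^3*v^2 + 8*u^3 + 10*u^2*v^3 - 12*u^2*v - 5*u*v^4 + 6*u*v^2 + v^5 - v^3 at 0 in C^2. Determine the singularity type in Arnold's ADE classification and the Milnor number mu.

The Hessian of f at 0 is [[0, 0], [0, 0]] with rank 0, so corank 2. A Groebner basis of the Jacobian ideal J(f) in C{u,v} is {v^5, u*v^3 - 5*v^4/8, u^2 - u*v + v^2/4}; counting standard monomials gives mu = 8. Corank 2; j^3 = (2*u - v)^3 is a perfect cube, so E-series; the 5-jet and mu = 8 give E_8.

Type E8, Milnor number mu = 8.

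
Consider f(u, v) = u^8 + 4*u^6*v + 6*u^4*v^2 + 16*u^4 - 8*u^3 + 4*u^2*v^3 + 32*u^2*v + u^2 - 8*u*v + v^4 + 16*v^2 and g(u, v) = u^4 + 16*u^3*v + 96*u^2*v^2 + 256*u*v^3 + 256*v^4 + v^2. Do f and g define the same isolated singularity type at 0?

Yes.

The Hessian of f at 0 has rank 1. Corank 1: A-series; mu = 3 gives A_3. The Hessian of g at 0 has rank 1. Corank 1: A-series; mu = 3 gives A_3. Both have type A_3, hence right-equivalent.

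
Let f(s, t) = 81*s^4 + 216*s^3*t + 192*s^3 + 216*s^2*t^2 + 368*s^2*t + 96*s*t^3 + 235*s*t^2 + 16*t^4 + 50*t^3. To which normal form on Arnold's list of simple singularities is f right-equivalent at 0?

The Hessian of f at 0 has rank 0. Corank 2; j^3 = (3*s + 2*t)*(8*s + 5*t)^2 has shape L^2 M (L != M), so D-series; mu = 5 gives D_5.

D_{5}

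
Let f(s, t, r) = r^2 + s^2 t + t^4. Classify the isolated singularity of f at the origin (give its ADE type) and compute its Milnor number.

The Hessian of f at 0 is [[0, 0, 0], [0, 0, 0], [0, 0, 2]] with rank 1, so corank 2. A Groebner basis of the Jacobian ideal J(f) in C{s,t,r} is {s^3, s^2/4 + t^3, s*t, r}; counting standard monomials gives mu = 5. Corank 2; j^3 = s^2*t has shape L^2 M (L != M), so D-series; mu = 5 gives D_5.

Type D_5, Milnor number mu = 5.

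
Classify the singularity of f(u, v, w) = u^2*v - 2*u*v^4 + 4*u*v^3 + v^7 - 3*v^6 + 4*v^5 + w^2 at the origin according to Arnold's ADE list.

D_{7}

The Hessian of f at 0 is [[0, 0, 0], [0, 0, 0], [0, 0, 2]] with rank 1, so corank 2. A Groebner basis of the Jacobian ideal J(f) in C{u,v,w} is {-u*v + v^4 - 2*v^3, u^3, u^2*v + 2*u^2/5 - 8*u*v/5 - 16*v^3/5, u^2/10 + u*v^2 + 8*u*v/5 + 16*v^3/5, w}; counting standard monomials gives mu = 7. Corank 2; j^3 = u^2*v has shape L^2 M (L != M), so D-series; mu = 7 gives D_7.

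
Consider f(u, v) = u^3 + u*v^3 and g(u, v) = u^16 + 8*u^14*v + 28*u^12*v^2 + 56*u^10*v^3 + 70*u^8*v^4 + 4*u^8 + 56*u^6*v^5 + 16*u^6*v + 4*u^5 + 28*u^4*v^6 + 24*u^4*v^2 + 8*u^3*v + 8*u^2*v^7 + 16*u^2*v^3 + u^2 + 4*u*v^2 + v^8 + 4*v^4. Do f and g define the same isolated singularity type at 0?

No.

The Hessian of f at 0 has rank 0. Corank 2; j^3 = u^3 is a perfect cube, so E-series; the 4-jet and mu = 7 give E_7. The Hessian of g at 0 has rank 1. Corank 1: A-series; mu = 7 gives A_7. f is E_7 but g is A_7, hence not right-equivalent.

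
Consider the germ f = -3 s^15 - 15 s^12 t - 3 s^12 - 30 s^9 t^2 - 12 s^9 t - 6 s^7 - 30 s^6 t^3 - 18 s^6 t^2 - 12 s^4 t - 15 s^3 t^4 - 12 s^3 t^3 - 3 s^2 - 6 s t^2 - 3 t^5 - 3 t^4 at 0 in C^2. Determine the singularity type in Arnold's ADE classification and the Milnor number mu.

Type A_4, Milnor number mu = 4.

The Hessian of f at 0 is [[-6, 0], [0, 0]] with rank 1, so corank 1. A Groebner basis of the Jacobian ideal J(f) in C{s,t} is {s^2, s + t^2}; counting standard monomials gives mu = 4. Corank 1: A-series; mu = 4 gives A_4.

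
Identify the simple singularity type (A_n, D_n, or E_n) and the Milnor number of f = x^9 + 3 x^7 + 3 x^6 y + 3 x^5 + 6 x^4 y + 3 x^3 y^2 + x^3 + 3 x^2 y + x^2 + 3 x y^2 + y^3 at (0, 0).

Type A_{2}, Milnor number mu = 2.

The Hessian of f at 0 has rank 1. Corank 1: A-series; mu = 2 gives A_2.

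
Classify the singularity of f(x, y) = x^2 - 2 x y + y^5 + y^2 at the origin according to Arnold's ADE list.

The Hessian of f at 0 has rank 1. Corank 1: A-series; mu = 4 gives A_4.

A_4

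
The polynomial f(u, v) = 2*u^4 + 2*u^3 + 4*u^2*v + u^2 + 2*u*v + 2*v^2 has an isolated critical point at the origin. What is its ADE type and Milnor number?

Type A1, Milnor number mu = 1.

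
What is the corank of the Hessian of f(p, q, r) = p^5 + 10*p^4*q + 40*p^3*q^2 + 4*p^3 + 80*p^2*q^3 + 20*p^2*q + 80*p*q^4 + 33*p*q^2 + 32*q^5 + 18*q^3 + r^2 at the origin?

Hessian at 0 has rank 1.

2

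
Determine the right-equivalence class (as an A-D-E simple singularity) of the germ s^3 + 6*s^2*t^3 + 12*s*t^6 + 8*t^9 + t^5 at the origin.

E_8

The Hessian of f at 0 has rank 0. Corank 2; j^3 = s^3 is a perfect cube, so E-series; the 5-jet and mu = 8 give E_8.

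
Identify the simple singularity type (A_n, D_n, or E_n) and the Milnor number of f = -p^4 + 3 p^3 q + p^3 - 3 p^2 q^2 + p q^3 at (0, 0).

The Hessian of f at 0 has rank 0. Corank 2; j^3 = p^3 is a perfect cube, so E-series; the 4-jet and mu = 7 give E_7.

Type E_{7}, Milnor number mu = 7.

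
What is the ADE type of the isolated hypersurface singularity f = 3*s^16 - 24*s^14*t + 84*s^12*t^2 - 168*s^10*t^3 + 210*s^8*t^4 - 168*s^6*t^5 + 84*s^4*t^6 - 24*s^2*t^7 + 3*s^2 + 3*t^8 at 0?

A7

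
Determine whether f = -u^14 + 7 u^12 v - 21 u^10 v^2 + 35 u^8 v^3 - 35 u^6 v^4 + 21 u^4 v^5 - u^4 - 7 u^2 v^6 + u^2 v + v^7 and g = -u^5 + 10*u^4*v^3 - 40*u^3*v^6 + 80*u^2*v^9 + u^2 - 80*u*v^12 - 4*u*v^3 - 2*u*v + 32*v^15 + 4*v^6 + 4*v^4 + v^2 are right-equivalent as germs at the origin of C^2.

The Hessian of f at 0 has rank 0. Corank 2; j^3 = u^2*v has shape L^2 M (L != M), so D-series; mu = 8 gives D_8. The Hessian of g at 0 has rank 1. Corank 1: A-series; mu = 4 gives A_4. f is D_8 but g is A_4, hence not right-equivalent.

No.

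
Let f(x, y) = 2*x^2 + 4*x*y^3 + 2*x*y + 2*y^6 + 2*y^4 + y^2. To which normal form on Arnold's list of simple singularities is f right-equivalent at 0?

A_1

The Hessian of f at 0 has rank 2. Corank 0: nondegenerate Morse point, so A_1.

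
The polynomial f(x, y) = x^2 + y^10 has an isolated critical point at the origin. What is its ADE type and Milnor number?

The Hessian of f at 0 has rank 1. Corank 1: A-series; mu = 9 gives A_9.

Type A9, Milnor number mu = 9.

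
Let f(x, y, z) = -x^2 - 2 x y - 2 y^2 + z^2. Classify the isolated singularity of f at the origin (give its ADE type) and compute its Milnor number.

Type A_1, Milnor number mu = 1.

The Hessian of f at 0 is [[-2, -2, 0], [-2, -4, 0], [0, 0, 2]] with rank 3, so corank 0. A Groebner basis of the Jacobian ideal J(f) in C{x,y,z} is {x, y, z}; counting standard monomials gives mu = 1. Corank 0: nondegenerate Morse point, so A_1.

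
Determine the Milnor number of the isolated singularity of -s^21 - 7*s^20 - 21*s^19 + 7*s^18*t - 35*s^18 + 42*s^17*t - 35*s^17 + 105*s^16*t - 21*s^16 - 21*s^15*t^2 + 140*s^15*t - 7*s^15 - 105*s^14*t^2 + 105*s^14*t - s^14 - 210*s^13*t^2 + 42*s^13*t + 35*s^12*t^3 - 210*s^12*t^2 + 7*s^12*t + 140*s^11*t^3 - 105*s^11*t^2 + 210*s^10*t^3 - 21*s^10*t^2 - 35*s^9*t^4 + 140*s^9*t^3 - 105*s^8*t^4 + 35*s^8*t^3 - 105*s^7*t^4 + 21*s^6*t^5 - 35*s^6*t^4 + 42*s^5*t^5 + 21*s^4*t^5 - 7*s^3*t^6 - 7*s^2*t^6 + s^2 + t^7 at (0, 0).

The Hessian of f at 0 is [[2, 0], [0, 0]] with rank 1, so corank 1. A Groebner basis of the Jacobian ideal J(f) in C{s,t} is {t^6, s}; counting standard monomials gives mu = 6. Corank 1: A-series; mu = 6 gives A_6.

6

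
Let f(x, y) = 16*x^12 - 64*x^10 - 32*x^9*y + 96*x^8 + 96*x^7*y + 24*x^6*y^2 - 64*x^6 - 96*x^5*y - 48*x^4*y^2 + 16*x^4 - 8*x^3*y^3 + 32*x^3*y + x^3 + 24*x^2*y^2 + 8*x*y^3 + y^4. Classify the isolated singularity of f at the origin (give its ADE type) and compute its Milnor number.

The Hessian of f at 0 is [[0, 0], [0, 0]] with rank 0, so corank 2. A Groebner basis of the Jacobian ideal J(f) in C{x,y} is {y^4, x*y^2 + y^3/6, x^2}; counting standard monomials gives mu = 6. Corank 2; j^3 = x^3 is a perfect cube, so E-series; the 4-jet and mu = 6 give E_6.

Type E6, Milnor number mu = 6.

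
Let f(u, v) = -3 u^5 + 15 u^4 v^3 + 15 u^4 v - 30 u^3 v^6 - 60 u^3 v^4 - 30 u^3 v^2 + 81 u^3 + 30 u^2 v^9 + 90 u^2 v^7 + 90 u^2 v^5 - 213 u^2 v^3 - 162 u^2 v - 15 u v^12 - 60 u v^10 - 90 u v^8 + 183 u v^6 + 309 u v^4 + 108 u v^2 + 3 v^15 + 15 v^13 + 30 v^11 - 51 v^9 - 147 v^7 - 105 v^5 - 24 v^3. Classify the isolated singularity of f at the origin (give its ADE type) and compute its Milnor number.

Type E8, Milnor number mu = 8.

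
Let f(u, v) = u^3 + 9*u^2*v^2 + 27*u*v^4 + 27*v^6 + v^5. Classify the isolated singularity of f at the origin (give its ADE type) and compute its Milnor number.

Type E8, Milnor number mu = 8.

The Hessian of f at 0 has rank 0. Corank 2; j^3 = u^3 is a perfect cube, so E-series; the 5-jet and mu = 8 give E_8.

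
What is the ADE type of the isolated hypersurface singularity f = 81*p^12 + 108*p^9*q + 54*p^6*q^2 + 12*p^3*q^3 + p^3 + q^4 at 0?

E6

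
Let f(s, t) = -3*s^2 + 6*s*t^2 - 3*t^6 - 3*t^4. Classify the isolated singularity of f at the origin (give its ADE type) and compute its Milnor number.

The Hessian of f at 0 has rank 1. Corank 1: A-series; mu = 5 gives A_5.

Type A_5, Milnor number mu = 5.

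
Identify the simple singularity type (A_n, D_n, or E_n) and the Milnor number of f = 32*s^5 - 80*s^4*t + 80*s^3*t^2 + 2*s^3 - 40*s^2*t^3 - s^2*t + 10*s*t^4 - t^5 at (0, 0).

The Hessian of f at 0 has rank 0. Corank 2; j^3 = s^2*(2*s - t) has shape L^2 M (L != M), so D-series; mu = 6 gives D_6.

Type D6, Milnor number mu = 6.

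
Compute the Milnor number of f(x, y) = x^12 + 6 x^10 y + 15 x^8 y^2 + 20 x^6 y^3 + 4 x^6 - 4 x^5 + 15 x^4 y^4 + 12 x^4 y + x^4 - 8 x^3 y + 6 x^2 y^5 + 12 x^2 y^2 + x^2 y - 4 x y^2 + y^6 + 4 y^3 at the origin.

7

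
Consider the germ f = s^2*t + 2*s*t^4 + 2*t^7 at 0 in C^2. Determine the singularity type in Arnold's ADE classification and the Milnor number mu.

Type D_8, Milnor number mu = 8.

The Hessian of f at 0 has rank 0. Corank 2; j^3 = s^2*t has shape L^2 M (L != M), so D-series; mu = 8 gives D_8.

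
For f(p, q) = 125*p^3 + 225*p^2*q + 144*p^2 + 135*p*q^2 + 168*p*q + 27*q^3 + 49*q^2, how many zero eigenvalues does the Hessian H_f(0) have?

1

The Hessian at 0 is [[288, 168], [168, 98]] of rank 1; hence corank 1.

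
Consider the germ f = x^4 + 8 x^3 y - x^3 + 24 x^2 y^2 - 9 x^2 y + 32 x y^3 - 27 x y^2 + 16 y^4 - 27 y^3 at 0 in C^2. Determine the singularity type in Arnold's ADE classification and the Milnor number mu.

The Hessian of f at 0 has rank 0. Corank 2; j^3 = -(x + 3*y)^3 is a perfect cube, so E-series; the 4-jet and mu = 6 give E_6.

Type E_6, Milnor number mu = 6.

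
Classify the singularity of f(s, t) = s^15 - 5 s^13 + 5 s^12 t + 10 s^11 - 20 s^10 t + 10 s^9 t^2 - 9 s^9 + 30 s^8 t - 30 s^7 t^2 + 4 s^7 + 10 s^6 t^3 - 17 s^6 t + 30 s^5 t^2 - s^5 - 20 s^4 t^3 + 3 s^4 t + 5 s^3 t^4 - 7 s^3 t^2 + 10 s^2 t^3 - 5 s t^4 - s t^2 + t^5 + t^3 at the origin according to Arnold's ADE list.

D_6

The Hessian of f at 0 has rank 0. Corank 2; j^3 = -t^2*(s - t) has shape L^2 M (L != M), so D-series; mu = 6 gives D_6.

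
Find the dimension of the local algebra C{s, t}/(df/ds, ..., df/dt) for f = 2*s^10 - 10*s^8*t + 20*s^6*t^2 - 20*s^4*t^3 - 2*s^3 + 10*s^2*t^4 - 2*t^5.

The Hessian of f at 0 has rank 0. Corank 2; j^3 = -2*s^3 is a perfect cube, so E-series; the 5-jet and mu = 8 give E_8.

8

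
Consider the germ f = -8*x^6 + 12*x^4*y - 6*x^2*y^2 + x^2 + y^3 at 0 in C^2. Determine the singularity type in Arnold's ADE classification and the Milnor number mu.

The Hessian of f at 0 has rank 1. Corank 1: A-series; mu = 2 gives A_2.

Type A2, Milnor number mu = 2.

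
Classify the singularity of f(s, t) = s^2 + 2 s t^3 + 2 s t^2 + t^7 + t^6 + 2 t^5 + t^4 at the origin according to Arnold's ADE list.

A_{6}

The Hessian of f at 0 is [[2, 0], [0, 0]] with rank 1, so corank 1. A Groebner basis of the Jacobian ideal J(f) in C{s,t} is {s^3, s^2*t - s^2/2 - s*t/2 + s/2 + t^2/2, s^2/2 + s*t^2 - s*t/2 + s/2 + t^2/2, s + t^3 + t^2}; counting standard monomials gives mu = 6. Corank 1: A-series; mu = 6 gives A_6.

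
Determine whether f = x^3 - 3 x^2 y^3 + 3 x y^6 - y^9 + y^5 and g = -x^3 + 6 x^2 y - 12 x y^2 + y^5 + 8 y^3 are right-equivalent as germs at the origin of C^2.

The Hessian of f at 0 has rank 0. Corank 2; j^3 = x^3 is a perfect cube, so E-series; the 5-jet and mu = 8 give E_8. The Hessian of g at 0 has rank 0. Corank 2; j^3 = -(x - 2*y)^3 is a perfect cube, so E-series; the 5-jet and mu = 8 give E_8. Both have type E_8, hence right-equivalent.

Yes.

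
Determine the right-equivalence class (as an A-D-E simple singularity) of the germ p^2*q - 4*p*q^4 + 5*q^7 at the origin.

D_{8}

The Hessian of f at 0 has rank 0. Corank 2; j^3 = p^2*q has shape L^2 M (L != M), so D-series; mu = 8 gives D_8.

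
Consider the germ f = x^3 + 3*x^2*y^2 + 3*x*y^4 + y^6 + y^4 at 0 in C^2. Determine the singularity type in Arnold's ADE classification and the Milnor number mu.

The Hessian of f at 0 is [[0, 0], [0, 0]] with rank 0, so corank 2. A Groebner basis of the Jacobian ideal J(f) in C{x,y} is {x^3, x^2*y, x^2/2 + x*y^2, y^3}; counting standard monomials gives mu = 6. Corank 2; j^3 = x^3 is a perfect cube, so E-series; the 4-jet and mu = 6 give E_6.

Type E_{6}, Milnor number mu = 6.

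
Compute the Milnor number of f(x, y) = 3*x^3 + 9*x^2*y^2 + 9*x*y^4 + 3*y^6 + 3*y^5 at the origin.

8

The Hessian of f at 0 has rank 0. Corank 2; j^3 = 3*x^3 is a perfect cube, so E-series; the 5-jet and mu = 8 give E_8.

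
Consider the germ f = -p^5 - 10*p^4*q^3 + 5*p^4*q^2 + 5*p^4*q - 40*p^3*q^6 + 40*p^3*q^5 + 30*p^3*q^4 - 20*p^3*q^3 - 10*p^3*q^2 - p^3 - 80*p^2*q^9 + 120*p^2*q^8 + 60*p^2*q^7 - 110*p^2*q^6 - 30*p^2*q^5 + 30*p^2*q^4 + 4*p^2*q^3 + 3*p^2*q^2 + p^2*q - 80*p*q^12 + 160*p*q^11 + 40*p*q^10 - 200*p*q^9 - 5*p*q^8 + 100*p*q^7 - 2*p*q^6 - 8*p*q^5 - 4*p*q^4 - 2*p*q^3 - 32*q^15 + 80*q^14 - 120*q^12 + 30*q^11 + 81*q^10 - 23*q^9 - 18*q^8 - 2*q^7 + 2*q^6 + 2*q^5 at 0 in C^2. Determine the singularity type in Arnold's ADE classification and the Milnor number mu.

The Hessian of f at 0 has rank 0. Corank 2; j^3 = -p^2*(p - q) has shape L^2 M (L != M), so D-series; mu = 6 gives D_6.

Type D_{6}, Milnor number mu = 6.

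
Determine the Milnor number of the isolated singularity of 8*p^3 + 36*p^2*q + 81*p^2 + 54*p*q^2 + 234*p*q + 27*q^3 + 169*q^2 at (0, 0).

2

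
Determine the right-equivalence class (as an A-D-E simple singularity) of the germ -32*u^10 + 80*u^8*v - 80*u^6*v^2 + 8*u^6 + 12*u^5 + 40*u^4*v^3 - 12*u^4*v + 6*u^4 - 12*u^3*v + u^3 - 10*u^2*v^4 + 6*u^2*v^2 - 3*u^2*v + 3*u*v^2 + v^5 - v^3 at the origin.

E_{8}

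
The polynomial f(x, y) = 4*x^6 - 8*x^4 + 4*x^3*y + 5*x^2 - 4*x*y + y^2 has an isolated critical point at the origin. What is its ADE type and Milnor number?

Type A1, Milnor number mu = 1.

The Hessian of f at 0 has rank 2. Corank 0: nondegenerate Morse point, so A_1.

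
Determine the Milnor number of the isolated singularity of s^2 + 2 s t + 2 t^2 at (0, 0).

The Hessian of f at 0 is [[2, 2], [2, 4]] with rank 2, so corank 0. A Groebner basis of the Jacobian ideal J(f) in C{s,t} is {s, t}; counting standard monomials gives mu = 1. Corank 0: nondegenerate Morse point, so A_1.

1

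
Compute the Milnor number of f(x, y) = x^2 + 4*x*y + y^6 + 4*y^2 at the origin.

5

The Hessian of f at 0 has rank 1. Corank 1: A-series; mu = 5 gives A_5.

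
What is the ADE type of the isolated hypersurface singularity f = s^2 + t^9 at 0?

A_{8}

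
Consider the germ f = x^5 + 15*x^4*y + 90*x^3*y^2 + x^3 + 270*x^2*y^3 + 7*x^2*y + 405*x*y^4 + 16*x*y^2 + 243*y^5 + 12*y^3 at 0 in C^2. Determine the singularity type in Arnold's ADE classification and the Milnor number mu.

The Hessian of f at 0 has rank 0. Corank 2; j^3 = (x + 2*y)^2*(x + 3*y) has shape L^2 M (L != M), so D-series; mu = 6 gives D_6.

Type D6, Milnor number mu = 6.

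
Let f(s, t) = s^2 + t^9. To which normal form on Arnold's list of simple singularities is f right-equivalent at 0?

A8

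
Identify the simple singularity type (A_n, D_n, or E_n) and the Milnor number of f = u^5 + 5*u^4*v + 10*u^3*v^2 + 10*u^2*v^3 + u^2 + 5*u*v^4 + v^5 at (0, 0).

Type A_4, Milnor number mu = 4.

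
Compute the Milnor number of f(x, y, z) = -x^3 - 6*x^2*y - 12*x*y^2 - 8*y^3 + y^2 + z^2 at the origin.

The Hessian of f at 0 has rank 2. Corank 1: A-series; mu = 2 gives A_2.

2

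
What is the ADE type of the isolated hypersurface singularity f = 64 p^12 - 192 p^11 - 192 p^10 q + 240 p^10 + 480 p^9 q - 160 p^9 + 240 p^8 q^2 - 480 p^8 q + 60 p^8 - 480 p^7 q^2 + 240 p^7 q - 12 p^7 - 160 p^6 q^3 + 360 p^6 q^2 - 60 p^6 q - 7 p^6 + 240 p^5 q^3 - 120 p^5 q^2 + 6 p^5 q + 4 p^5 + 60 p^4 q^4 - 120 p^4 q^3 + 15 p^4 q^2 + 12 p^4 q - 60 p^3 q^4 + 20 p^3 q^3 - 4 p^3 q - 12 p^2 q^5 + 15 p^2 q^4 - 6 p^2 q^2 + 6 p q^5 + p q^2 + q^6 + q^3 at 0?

D7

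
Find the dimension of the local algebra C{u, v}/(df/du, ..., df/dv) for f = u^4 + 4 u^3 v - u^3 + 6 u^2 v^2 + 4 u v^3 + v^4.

6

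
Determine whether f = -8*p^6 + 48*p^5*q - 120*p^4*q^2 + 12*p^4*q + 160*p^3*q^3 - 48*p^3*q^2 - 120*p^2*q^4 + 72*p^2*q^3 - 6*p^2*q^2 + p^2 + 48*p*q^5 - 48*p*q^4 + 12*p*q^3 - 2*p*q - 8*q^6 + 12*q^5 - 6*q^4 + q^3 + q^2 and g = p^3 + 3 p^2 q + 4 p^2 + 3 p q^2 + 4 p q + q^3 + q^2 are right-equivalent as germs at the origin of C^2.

The Hessian of f at 0 has rank 1. Corank 1: A-series; mu = 2 gives A_2. The Hessian of g at 0 has rank 1. Corank 1: A-series; mu = 2 gives A_2. Both have type A_2, hence right-equivalent.

Yes.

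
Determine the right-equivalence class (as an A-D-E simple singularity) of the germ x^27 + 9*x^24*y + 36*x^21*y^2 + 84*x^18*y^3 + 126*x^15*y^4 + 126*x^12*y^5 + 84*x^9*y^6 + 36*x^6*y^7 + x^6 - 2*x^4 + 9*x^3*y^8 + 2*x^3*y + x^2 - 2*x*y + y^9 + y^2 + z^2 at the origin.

A8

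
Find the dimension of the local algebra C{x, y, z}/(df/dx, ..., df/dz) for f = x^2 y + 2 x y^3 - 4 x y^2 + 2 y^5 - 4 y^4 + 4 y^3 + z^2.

The Hessian of f at 0 has rank 1. Corank 2; j^3 = y*(x - 2*y)^2 has shape L^2 M (L != M), so D-series; mu = 6 gives D_6.

6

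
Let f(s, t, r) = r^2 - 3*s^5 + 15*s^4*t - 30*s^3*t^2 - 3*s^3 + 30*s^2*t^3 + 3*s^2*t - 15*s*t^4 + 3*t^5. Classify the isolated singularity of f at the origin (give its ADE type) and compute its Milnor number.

The Hessian of f at 0 has rank 1. Corank 2; j^3 = -3*s^2*(s - t) has shape L^2 M (L != M), so D-series; mu = 6 gives D_6.

Type D_{6}, Milnor number mu = 6.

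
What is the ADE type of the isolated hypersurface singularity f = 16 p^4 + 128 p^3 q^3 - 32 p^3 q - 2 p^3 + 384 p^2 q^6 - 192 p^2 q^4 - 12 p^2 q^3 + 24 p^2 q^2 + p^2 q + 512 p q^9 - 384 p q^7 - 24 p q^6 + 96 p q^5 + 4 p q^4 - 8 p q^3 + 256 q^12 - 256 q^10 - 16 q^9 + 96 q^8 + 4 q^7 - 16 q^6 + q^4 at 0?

D5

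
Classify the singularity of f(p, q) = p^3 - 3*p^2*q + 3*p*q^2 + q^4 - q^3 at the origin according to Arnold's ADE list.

E_6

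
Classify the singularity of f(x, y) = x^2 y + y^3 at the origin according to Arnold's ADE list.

The Hessian of f at 0 has rank 0. Corank 2; j^3 = y*(x^2 + y^2) splits into three distinct lines over C (the quadratic factor has nonzero discriminant), so D_4.

D4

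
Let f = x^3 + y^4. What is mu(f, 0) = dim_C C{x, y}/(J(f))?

6

The Hessian of f at 0 is [[0, 0], [0, 0]] with rank 0, so corank 2. A Groebner basis of the Jacobian ideal J(f) in C{x,y} is {y^3, x^2}; counting standard monomials gives mu = 6. Corank 2; j^3 = x^3 is a perfect cube, so E-series; the 4-jet and mu = 6 give E_6.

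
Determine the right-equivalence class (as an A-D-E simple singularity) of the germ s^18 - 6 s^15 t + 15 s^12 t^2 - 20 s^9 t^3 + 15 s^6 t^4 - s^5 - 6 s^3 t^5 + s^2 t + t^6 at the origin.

D_7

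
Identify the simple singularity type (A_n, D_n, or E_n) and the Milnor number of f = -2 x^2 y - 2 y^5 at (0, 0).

The Hessian of f at 0 has rank 0. Corank 2; j^3 = -2*x^2*y has shape L^2 M (L != M), so D-series; mu = 6 gives D_6.

Type D_{6}, Milnor number mu = 6.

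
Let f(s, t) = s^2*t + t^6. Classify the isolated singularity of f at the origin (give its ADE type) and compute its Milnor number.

The Hessian of f at 0 is [[0, 0], [0, 0]] with rank 0, so corank 2. A Groebner basis of the Jacobian ideal J(f) in C{s,t} is {s^2/6 + t^5, s^3, s*t}; counting standard monomials gives mu = 7. Corank 2; j^3 = s^2*t has shape L^2 M (L != M), so D-series; mu = 7 gives D_7.

Type D_7, Milnor number mu = 7.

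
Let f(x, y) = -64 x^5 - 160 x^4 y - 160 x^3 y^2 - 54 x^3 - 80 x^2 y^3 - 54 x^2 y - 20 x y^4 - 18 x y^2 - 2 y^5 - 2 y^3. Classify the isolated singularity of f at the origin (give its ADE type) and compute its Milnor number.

The Hessian of f at 0 is [[0, 0], [0, 0]] with rank 0, so corank 2. A Groebner basis of the Jacobian ideal J(f) in C{x,y} is {y^5, x*y^3 + 3*y^4/8, x^2 + 2*x*y/3 + y^2/9}; counting standard monomials gives mu = 8. Corank 2; j^3 = -2*(3*x + y)^3 is a perfect cube, so E-series; the 5-jet and mu = 8 give E_8.

Type E8, Milnor number mu = 8.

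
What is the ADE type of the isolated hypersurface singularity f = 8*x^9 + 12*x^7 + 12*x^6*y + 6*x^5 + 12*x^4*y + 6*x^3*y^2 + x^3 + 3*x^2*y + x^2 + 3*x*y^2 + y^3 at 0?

A2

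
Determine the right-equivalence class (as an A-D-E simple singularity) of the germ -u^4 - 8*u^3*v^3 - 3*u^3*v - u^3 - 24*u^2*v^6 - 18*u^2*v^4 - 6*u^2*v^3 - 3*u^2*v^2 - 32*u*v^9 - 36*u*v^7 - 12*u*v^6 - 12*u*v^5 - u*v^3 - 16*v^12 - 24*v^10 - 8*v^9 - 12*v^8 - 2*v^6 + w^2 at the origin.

The Hessian of f at 0 is [[0, 0, 0], [0, 0, 0], [0, 0, 2]] with rank 1, so corank 2. A Groebner basis of the Jacobian ideal J(f) in C{u,v,w} is {3*u^2 + v^4 + v^3, u^3, u^2*v - u^2 - v^3/3, 2*u^2 + u*v^2 + 2*v^3/3, w}; counting standard monomials gives mu = 7. Corank 2; j^3 = -u^3 is a perfect cube, so E-series; the 4-jet and mu = 7 give E_7.

E_{7}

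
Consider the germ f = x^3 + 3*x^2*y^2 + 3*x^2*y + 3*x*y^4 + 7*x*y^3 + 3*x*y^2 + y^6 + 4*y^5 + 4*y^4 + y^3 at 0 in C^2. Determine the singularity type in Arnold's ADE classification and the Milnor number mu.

Type E_7, Milnor number mu = 7.

The Hessian of f at 0 has rank 0. Corank 2; j^3 = (x + y)^3 is a perfect cube, so E-series; the 4-jet and mu = 7 give E_7.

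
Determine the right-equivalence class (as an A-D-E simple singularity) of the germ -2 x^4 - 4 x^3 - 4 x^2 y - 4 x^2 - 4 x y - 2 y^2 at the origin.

A1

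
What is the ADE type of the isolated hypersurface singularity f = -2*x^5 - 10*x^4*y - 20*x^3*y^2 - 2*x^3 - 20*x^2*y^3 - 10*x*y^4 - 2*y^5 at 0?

The Hessian of f at 0 has rank 0. Corank 2; j^3 = -2*x^3 is a perfect cube, so E-series; the 5-jet and mu = 8 give E_8.

E_8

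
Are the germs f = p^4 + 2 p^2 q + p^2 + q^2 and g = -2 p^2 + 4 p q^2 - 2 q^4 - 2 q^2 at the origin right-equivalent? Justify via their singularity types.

Yes.

The Hessian of f at 0 has rank 2. Corank 0: nondegenerate Morse point, so A_1. The Hessian of g at 0 has rank 2. Corank 0: nondegenerate Morse point, so A_1. Both have type A_1, hence right-equivalent.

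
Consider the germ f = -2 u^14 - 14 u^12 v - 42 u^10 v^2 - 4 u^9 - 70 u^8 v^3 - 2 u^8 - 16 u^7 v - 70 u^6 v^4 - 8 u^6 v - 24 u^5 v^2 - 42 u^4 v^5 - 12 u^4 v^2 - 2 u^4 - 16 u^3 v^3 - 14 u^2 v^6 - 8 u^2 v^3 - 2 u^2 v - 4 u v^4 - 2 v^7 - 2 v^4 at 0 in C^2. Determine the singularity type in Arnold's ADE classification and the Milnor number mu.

The Hessian of f at 0 has rank 0. Corank 2; j^3 = -2*u^2*v has shape L^2 M (L != M), so D-series; mu = 5 gives D_5.

Type D_{5}, Milnor number mu = 5.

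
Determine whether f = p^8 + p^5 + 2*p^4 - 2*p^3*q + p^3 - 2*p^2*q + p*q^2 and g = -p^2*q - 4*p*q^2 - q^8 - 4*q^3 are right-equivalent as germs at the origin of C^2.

Yes.

The Hessian of f at 0 is [[0, 0], [0, 0]] with rank 0, so corank 2. A Groebner basis of the Jacobian ideal J(f) in C{p,q} is {p^2*q^2 + p*q^2 - q^3, -33*p^2*q/8 - p^2 + p*q^3 + 6*p*q^2 + 7*p*q/8 - 3*q^3 + q^2/8, -23*p^2*q/2 - 3*p^2 + 14*p*q^2 + 5*p*q/2 + q^4 - 6*q^3 + q^2/2, p^3 + p^2 - p*q}; counting standard monomials gives mu = 9. Corank 2; j^3 = p*(p - q)^2 has shape L^2 M (L != M), so D-series; mu = 9 gives D_9. The Hessian of g at 0 is [[0, 0], [0, 0]] with rank 0, so corank 2. A Groebner basis of the Jacobian ideal J(g) in C{p,q} is {p^2/8 + q^7 - q^2/2, p^3 + 8*q^3, p*q + 2*q^2}; counting standard monomials gives mu = 9. Corank 2; j^3 = -q*(p + 2*q)^2 has shape L^2 M (L != M), so D-series; mu = 9 gives D_9. Both have type D_9, hence right-equivalent.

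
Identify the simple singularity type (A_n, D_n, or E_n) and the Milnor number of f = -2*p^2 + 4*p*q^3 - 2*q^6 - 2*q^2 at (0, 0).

Type A1, Milnor number mu = 1.

The Hessian of f at 0 is [[-4, 0], [0, -4]] with rank 2, so corank 0. A Groebner basis of the Jacobian ideal J(f) in C{p,q} is {p, q}; counting standard monomials gives mu = 1. Corank 0: nondegenerate Morse point, so A_1.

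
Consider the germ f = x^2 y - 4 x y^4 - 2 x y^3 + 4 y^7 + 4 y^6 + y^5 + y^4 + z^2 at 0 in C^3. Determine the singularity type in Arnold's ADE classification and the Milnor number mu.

Type D_5, Milnor number mu = 5.

The Hessian of f at 0 has rank 1. Corank 2; j^3 = x^2*y has shape L^2 M (L != M), so D-series; mu = 5 gives D_5.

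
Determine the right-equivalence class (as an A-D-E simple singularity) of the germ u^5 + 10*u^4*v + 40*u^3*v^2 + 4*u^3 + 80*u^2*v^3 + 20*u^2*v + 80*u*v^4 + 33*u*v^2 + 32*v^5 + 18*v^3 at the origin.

D6

The Hessian of f at 0 has rank 0. Corank 2; j^3 = (u + 2*v)*(2*u + 3*v)^2 has shape L^2 M (L != M), so D-series; mu = 6 gives D_6.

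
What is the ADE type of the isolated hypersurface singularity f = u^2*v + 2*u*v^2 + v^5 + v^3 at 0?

The Hessian of f at 0 is [[0, 0], [0, 0]] with rank 0, so corank 2. A Groebner basis of the Jacobian ideal J(f) in C{u,v} is {u^2/5 + v^4 - v^2/5, u^3 + v^3, u*v + v^2}; counting standard monomials gives mu = 6. Corank 2; j^3 = v*(u + v)^2 has shape L^2 M (L != M), so D-series; mu = 6 gives D_6.

D6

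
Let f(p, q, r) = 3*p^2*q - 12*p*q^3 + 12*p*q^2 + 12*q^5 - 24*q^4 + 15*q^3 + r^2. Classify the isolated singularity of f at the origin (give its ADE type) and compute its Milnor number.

Type D4, Milnor number mu = 4.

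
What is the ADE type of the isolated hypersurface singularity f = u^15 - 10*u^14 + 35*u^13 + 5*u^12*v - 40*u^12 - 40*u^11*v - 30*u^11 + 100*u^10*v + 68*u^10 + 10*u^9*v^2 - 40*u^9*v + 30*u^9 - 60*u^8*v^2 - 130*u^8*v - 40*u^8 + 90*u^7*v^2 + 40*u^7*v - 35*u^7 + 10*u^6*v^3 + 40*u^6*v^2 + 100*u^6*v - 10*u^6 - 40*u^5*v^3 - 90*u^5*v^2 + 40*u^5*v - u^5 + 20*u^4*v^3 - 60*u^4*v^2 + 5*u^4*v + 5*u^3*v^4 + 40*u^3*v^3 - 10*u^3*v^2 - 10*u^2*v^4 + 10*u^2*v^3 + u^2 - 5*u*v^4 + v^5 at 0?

A_4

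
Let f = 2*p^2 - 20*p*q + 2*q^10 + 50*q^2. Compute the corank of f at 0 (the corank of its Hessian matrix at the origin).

The Hessian at 0 is [[4, -20], [-20, 100]] of rank 1; hence corank 1.

1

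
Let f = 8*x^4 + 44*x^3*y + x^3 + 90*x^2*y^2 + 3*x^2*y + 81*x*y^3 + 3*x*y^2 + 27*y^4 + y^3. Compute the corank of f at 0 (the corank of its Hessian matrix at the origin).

2

Hessian at 0 has rank 0.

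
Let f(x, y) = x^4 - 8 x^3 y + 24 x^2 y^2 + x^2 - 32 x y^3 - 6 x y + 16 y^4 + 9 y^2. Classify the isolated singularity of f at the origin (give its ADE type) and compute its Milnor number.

The Hessian of f at 0 is [[2, -6], [-6, 18]] with rank 1, so corank 1. A Groebner basis of the Jacobian ideal J(f) in C{x,y} is {y^3, x - 3*y}; counting standard monomials gives mu = 3. Corank 1: A-series; mu = 3 gives A_3.

Type A_3, Milnor number mu = 3.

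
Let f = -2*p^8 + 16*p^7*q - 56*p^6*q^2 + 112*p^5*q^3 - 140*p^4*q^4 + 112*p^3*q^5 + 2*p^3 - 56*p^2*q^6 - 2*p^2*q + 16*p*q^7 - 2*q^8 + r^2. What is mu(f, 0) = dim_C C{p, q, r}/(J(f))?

9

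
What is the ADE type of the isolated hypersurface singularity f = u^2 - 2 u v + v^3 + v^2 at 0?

A_{2}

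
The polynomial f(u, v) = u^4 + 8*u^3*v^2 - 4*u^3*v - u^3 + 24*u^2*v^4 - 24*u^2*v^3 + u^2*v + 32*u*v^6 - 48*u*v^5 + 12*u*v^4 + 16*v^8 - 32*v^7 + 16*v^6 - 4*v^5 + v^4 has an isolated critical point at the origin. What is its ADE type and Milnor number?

The Hessian of f at 0 has rank 0. Corank 2; j^3 = -u^2*(u - v) has shape L^2 M (L != M), so D-series; mu = 5 gives D_5.

Type D_5, Milnor number mu = 5.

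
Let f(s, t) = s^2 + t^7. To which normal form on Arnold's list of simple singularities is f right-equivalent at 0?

A6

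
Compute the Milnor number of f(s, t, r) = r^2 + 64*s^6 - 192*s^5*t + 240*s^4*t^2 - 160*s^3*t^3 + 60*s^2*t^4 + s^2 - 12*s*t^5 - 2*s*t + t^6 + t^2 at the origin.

The Hessian of f at 0 is [[2, -2, 0], [-2, 2, 0], [0, 0, 2]] with rank 2, so corank 1. A Groebner basis of the Jacobian ideal J(f) in C{s,t,r} is {t^5, s - t, r}; counting standard monomials gives mu = 5. Corank 1: A-series; mu = 5 gives A_5.

5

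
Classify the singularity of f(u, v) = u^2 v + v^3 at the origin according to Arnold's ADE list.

The Hessian of f at 0 has rank 0. Corank 2; j^3 = v*(u^2 + v^2) splits into three distinct lines over C (the quadratic factor has nonzero discriminant), so D_4.

D_{4}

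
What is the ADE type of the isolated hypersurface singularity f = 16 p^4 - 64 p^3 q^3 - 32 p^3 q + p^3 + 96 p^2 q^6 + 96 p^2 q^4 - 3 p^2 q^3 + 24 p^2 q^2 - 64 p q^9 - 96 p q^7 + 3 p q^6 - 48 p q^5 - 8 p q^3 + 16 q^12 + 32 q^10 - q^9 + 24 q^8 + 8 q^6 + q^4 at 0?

The Hessian of f at 0 has rank 0. Corank 2; j^3 = p^3 is a perfect cube, so E-series; the 4-jet and mu = 6 give E_6.

E_6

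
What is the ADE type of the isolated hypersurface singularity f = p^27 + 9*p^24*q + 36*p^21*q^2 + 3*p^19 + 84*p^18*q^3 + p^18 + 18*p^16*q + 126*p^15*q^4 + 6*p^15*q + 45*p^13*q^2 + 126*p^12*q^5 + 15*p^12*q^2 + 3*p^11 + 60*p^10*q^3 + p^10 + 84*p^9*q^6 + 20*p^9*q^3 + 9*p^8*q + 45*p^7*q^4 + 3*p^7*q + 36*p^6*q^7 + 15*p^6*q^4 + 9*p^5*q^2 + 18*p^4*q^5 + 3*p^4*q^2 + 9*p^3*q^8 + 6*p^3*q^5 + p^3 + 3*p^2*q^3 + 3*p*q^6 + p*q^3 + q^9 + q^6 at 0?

The Hessian of f at 0 has rank 0. Corank 2; j^3 = p^3 is a perfect cube, so E-series; the 4-jet and mu = 7 give E_7.

E_7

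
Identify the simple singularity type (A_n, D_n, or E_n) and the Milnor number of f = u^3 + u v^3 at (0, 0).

The Hessian of f at 0 is [[0, 0], [0, 0]] with rank 0, so corank 2. A Groebner basis of the Jacobian ideal J(f) in C{u,v} is {u^3, u*v^2, 3*u^2 + v^3}; counting standard monomials gives mu = 7. Corank 2; j^3 = u^3 is a perfect cube, so E-series; the 4-jet and mu = 7 give E_7.

Type E_{7}, Milnor number mu = 7.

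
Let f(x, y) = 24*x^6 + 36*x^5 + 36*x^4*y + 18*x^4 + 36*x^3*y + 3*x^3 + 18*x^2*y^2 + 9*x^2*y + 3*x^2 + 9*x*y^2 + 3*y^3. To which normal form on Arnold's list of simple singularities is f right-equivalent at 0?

The Hessian of f at 0 is [[6, 0], [0, 0]] with rank 1, so corank 1. A Groebner basis of the Jacobian ideal J(f) in C{x,y} is {y^2, x}; counting standard monomials gives mu = 2. Corank 1: A-series; mu = 2 gives A_2.

A_{2}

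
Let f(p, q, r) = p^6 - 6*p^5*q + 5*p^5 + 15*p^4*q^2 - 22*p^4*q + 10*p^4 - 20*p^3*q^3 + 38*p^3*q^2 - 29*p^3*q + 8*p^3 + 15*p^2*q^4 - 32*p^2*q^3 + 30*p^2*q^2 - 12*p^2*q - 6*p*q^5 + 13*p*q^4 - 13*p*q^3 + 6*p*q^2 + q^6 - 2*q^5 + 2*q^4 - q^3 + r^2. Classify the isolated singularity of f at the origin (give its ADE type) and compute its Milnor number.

The Hessian of f at 0 has rank 1. Corank 2; j^3 = (2*p - q)^3 is a perfect cube, so E-series; the 4-jet and mu = 7 give E_7.

Type E7, Milnor number mu = 7.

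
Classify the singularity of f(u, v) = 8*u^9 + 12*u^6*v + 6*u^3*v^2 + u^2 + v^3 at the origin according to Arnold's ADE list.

The Hessian of f at 0 is [[2, 0], [0, 0]] with rank 1, so corank 1. A Groebner basis of the Jacobian ideal J(f) in C{u,v} is {v^2, u}; counting standard monomials gives mu = 2. Corank 1: A-series; mu = 2 gives A_2.

A_2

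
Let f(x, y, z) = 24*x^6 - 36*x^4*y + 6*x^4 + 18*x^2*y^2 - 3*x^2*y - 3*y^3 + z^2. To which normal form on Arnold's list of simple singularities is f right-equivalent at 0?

D4

The Hessian of f at 0 is [[0, 0, 0], [0, 0, 0], [0, 0, 2]] with rank 1, so corank 2. A Groebner basis of the Jacobian ideal J(f) in C{x,y,z} is {y^3, x^2 + 3*y^2, x*y, z}; counting standard monomials gives mu = 4. Corank 2; j^3 = -3*y*(x^2 + y^2) splits into three distinct lines over C (the quadratic factor has nonzero discriminant), so D_4.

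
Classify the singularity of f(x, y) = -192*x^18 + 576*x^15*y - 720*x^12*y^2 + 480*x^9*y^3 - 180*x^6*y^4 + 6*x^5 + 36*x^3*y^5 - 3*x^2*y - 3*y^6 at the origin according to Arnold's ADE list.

The Hessian of f at 0 is [[0, 0], [0, 0]] with rank 0, so corank 2. A Groebner basis of the Jacobian ideal J(f) in C{x,y} is {x^2/6 + y^5, x^3, x*y}; counting standard monomials gives mu = 7. Corank 2; j^3 = -3*x^2*y has shape L^2 M (L != M), so D-series; mu = 7 gives D_7.

D_7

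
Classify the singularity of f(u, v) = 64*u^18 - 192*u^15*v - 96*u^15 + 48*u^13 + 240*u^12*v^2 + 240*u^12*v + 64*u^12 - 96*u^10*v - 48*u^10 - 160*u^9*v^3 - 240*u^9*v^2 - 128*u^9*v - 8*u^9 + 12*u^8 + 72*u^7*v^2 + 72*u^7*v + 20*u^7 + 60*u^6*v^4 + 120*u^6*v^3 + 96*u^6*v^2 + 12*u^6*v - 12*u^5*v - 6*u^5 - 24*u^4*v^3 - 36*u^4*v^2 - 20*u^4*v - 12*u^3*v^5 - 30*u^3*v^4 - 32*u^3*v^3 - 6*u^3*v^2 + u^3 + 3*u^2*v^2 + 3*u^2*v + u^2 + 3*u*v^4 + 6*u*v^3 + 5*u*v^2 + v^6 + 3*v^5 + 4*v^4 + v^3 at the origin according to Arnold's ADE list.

The Hessian of f at 0 has rank 1. Corank 1: A-series; mu = 2 gives A_2.

A_2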